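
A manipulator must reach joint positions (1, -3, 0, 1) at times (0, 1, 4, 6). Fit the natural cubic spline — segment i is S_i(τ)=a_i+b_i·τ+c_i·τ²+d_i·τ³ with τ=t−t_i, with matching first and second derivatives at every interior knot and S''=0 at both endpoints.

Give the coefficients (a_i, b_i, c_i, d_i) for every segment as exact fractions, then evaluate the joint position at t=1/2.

Δ: Δ0=-4, Δ1=1, Δ2=1/2
row 1: diag=8, rhs=30; c'=3/8, d'=15/4
row 2: denom=10−3·3/8=71/8; d'=(-3−3·15/4)/(71/8)=-114/71
back: M2=-114/71
back: M1=15/4−3/8·-114/71=309/71
M: M0=0, M1=309/71, M2=-114/71, M3=0
seg 0: a=1, c=M0/2=0, d=(M1−M0)/(6·1)=103/142, b=Δ0−h0·(2M0+M1)/6=-671/142
seg 1: a=-3, c=M1/2=309/142, d=(M2−M1)/(6·3)=-47/142, b=Δ1−h1·(2M1+M2)/6=-181/71
seg 2: a=0, c=M2/2=-57/71, d=(M3−M2)/(6·2)=19/142, b=Δ2−h2·(2M2+M3)/6=223/142
t_q=1/2 → seg 0, τ=1/2; S=1+-671/142·τ+0·τ²+103/142·τ³=-1445/1136

  seg 0: a=1 b=-671/142 c=0 d=103/142
  seg 1: a=-3 b=-181/71 c=309/142 d=-47/142
  seg 2: a=0 b=223/142 c=-57/71 d=19/142
S(1/2) = -1445/1136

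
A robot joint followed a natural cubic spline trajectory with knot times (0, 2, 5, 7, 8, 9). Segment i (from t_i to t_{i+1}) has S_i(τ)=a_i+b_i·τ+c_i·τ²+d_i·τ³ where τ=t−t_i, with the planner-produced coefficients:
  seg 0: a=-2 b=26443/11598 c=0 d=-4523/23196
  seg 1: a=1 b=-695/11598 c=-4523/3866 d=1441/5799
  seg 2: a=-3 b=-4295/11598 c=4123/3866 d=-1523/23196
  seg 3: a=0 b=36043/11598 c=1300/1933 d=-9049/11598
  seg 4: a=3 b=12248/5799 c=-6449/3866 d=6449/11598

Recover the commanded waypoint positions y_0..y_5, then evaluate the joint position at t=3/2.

y_0=-2 y_1=1 y_2=-3 y_3=0 y_4=3 y_5=4
S(3/2) = 47125/61856

y_0 = S_0(0) = a_0 = -2
y_1 = S_1(0) = a_1 = 1
y_2 = S_2(0) = a_2 = -3
y_3 = S_3(0) = a_3 = 0
y_4 = S_4(0) = a_4 = 3
y_5 = S_4(1) = 4
t_q=3/2 is in segment 0 (τ=3/2); S_0(τ)=47125/61856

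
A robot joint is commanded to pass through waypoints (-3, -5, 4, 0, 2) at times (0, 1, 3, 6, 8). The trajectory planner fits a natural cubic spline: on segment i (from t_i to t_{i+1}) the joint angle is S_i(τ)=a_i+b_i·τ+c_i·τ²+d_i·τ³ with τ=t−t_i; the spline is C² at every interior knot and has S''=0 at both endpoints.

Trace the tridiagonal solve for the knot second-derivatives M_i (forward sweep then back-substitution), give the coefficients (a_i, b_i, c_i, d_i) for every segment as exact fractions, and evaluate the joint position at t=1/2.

  seg 0: a=-3 b=-10405/3036 c=0 d=4333/3036
  seg 1: a=-5 b=1297/1518 c=4333/1012 d=-7465/6072
  seg 2: a=4 b=2450/759 c=-783/253 d=1195/2277
  seg 3: a=0 b=-889/759 c=412/253 d=-206/759
S(1/2) = -36717/8096

Δ: Δ0=-2, Δ1=9/2, Δ2=-4/3, Δ3=1
row 1: diag=6, rhs=39; c'=1/3, d'=13/2
row 2: denom=10−2·1/3=28/3; d'=(-35−2·13/2)/(28/3)=-36/7
row 3: denom=10−3·9/28=253/28; d'=(14−3·-36/7)/(253/28)=824/253
back: M3=824/253
back: M2=-36/7−9/28·824/253=-1566/253
back: M1=13/2−1/3·-1566/253=4333/506
M: M0=0, M1=4333/506, M2=-1566/253, M3=824/253, M4=0
seg 0: a=-3, c=M0/2=0, d=(M1−M0)/(6·1)=4333/3036, b=Δ0−h0·(2M0+M1)/6=-10405/3036
seg 1: a=-5, c=M1/2=4333/1012, d=(M2−M1)/(6·2)=-7465/6072, b=Δ1−h1·(2M1+M2)/6=1297/1518
seg 2: a=4, c=M2/2=-783/253, d=(M3−M2)/(6·3)=1195/2277, b=Δ2−h2·(2M2+M3)/6=2450/759
seg 3: a=0, c=M3/2=412/253, d=(M4−M3)/(6·2)=-206/759, b=Δ3−h3·(2M3+M4)/6=-889/759
t_q=1/2 → seg 0, τ=1/2; S=-3+-10405/3036·τ+0·τ²+4333/3036·τ³=-36717/8096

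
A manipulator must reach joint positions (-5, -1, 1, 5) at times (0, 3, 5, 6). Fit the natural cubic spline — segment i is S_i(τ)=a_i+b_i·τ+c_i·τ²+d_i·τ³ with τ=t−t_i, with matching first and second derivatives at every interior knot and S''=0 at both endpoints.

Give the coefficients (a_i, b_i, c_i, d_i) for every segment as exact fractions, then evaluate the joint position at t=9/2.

Δ: Δ0=4/3, Δ1=1, Δ2=4
row 1: diag=10, rhs=-2; c'=1/5, d'=-1/5
row 2: denom=6−2·1/5=28/5; d'=(18−2·-1/5)/(28/5)=23/7
back: M2=23/7
back: M1=-1/5−1/5·23/7=-6/7
M: M0=0, M1=-6/7, M2=23/7, M3=0
seg 0: a=-5, c=M0/2=0, d=(M1−M0)/(6·3)=-1/21, b=Δ0−h0·(2M0+M1)/6=37/21
seg 1: a=-1, c=M1/2=-3/7, d=(M2−M1)/(6·2)=29/84, b=Δ1−h1·(2M1+M2)/6=10/21
seg 2: a=1, c=M2/2=23/14, d=(M3−M2)/(6·1)=-23/42, b=Δ2−h2·(2M2+M3)/6=61/21
t_q=9/2 → seg 1, τ=3/2; S=-1+10/21·τ+-3/7·τ²+29/84·τ³=-19/224

  seg 0: a=-5 b=37/21 c=0 d=-1/21
  seg 1: a=-1 b=10/21 c=-3/7 d=29/84
  seg 2: a=1 b=61/21 c=23/14 d=-23/42
S(9/2) = -19/224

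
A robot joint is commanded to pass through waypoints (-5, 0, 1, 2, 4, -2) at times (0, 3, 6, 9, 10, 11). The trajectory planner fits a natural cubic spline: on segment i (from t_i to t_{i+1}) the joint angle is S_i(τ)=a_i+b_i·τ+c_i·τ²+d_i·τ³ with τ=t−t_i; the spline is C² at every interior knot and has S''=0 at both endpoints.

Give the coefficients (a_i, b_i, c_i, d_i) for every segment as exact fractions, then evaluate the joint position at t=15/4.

  seg 0: a=-5 b=2401/1251 c=0 d=-316/11259
  seg 1: a=0 b=1453/1251 c=-316/1251 d=-88/11259
  seg 2: a=1 b=-707/1251 c=-404/1251 d=2336/11259
  seg 3: a=2 b=3877/1251 c=644/417 d=-3307/1251
  seg 4: a=4 b=-2180/1251 c=-2663/417 d=2663/1251
S(15/4) = 807/1112

Δ: Δ0=5/3, Δ1=1/3, Δ2=1/3, Δ3=2, Δ4=-6
row 1: diag=12, rhs=-8; c'=1/4, d'=-2/3
row 2: denom=12−3·1/4=45/4; d'=(0−3·-2/3)/(45/4)=8/45
row 3: denom=8−3·4/15=36/5; d'=(10−3·8/45)/(36/5)=71/54
row 4: denom=4−1·5/36=139/36; d'=(-48−1·71/54)/(139/36)=-5326/417
back: M4=-5326/417
back: M3=71/54−5/36·-5326/417=1288/417
back: M2=8/45−4/15·1288/417=-808/1251
back: M1=-2/3−1/4·-808/1251=-632/1251
M: M0=0, M1=-632/1251, M2=-808/1251, M3=1288/417, M4=-5326/417, M5=0
seg 0: a=-5, c=M0/2=0, d=(M1−M0)/(6·3)=-316/11259, b=Δ0−h0·(2M0+M1)/6=2401/1251
seg 1: a=0, c=M1/2=-316/1251, d=(M2−M1)/(6·3)=-88/11259, b=Δ1−h1·(2M1+M2)/6=1453/1251
seg 2: a=1, c=M2/2=-404/1251, d=(M3−M2)/(6·3)=2336/11259, b=Δ2−h2·(2M2+M3)/6=-707/1251
seg 3: a=2, c=M3/2=644/417, d=(M4−M3)/(6·1)=-3307/1251, b=Δ3−h3·(2M3+M4)/6=3877/1251
seg 4: a=4, c=M4/2=-2663/417, d=(M5−M4)/(6·1)=2663/1251, b=Δ4−h4·(2M4+M5)/6=-2180/1251
t_q=15/4 → seg 1, τ=3/4; S=0+1453/1251·τ+-316/1251·τ²+-88/11259·τ³=807/1112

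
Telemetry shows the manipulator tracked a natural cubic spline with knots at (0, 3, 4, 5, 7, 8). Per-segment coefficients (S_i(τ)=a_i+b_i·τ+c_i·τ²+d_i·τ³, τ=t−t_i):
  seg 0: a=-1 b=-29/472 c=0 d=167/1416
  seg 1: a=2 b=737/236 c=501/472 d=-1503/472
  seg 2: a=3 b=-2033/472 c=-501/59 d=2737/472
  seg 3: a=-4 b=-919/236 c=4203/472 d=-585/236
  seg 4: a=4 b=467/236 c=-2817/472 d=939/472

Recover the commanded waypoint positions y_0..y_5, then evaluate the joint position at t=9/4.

y_0 = S_0(0) = a_0 = -1
y_1 = S_1(0) = a_1 = 2
y_2 = S_2(0) = a_2 = 3
y_3 = S_3(0) = a_3 = -4
y_4 = S_4(0) = a_4 = 4
y_5 = S_4(1) = 2
t_q=9/4 is in segment 0 (τ=9/4); S_0(τ)=6197/30208

y_0=-1 y_1=2 y_2=3 y_3=-4 y_4=4 y_5=2
S(9/4) = 6197/30208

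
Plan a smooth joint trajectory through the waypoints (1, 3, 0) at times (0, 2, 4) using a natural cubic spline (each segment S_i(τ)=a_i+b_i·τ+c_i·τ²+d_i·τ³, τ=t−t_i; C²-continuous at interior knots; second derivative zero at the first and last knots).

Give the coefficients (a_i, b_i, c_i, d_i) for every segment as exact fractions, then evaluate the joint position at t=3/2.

  seg 0: a=1 b=13/8 c=0 d=-5/32
  seg 1: a=3 b=-1/4 c=-15/16 d=5/32
S(3/2) = 745/256

Δ: Δ0=1, Δ1=-3/2
row 1: diag=8, rhs=-15; c'=1/4, d'=-15/8
back: M1=-15/8
M: M0=0, M1=-15/8, M2=0
seg 0: a=1, c=M0/2=0, d=(M1−M0)/(6·2)=-5/32, b=Δ0−h0·(2M0+M1)/6=13/8
seg 1: a=3, c=M1/2=-15/16, d=(M2−M1)/(6·2)=5/32, b=Δ1−h1·(2M1+M2)/6=-1/4
t_q=3/2 → seg 0, τ=3/2; S=1+13/8·τ+0·τ²+-5/32·τ³=745/256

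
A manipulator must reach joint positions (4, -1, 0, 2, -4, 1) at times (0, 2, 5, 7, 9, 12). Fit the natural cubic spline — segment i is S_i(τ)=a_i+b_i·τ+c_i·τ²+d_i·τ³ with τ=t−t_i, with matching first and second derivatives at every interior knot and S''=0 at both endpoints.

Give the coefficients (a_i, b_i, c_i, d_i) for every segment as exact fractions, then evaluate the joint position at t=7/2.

Δ: Δ0=-5/2, Δ1=1/3, Δ2=1, Δ3=-3, Δ4=5/3
row 1: diag=10, rhs=17; c'=3/10, d'=17/10
row 2: denom=10−3·3/10=91/10; d'=(4−3·17/10)/(91/10)=-11/91
row 3: denom=8−2·20/91=688/91; d'=(-24−2·-11/91)/(688/91)=-1081/344
row 4: denom=10−2·91/344=1629/172; d'=(28−2·-1081/344)/(1629/172)=5897/1629
back: M4=5897/1629
back: M3=-1081/344−91/344·5897/1629=-6679/1629
back: M2=-11/91−20/91·-6679/1629=1271/1629
back: M1=17/10−3/10·1271/1629=796/543
M: M0=0, M1=796/543, M2=1271/1629, M3=-6679/1629, M4=5897/1629, M5=0
seg 0: a=4, c=M0/2=0, d=(M1−M0)/(6·2)=199/1629, b=Δ0−h0·(2M0+M1)/6=-9737/3258
seg 1: a=-1, c=M1/2=398/543, d=(M2−M1)/(6·3)=-1117/29322, b=Δ1−h1·(2M1+M2)/6=-4961/3258
seg 2: a=0, c=M2/2=1271/3258, d=(M3−M2)/(6·2)=-1325/3258, b=Δ2−h2·(2M2+M3)/6=3008/1629
seg 3: a=2, c=M3/2=-6679/3258, d=(M4−M3)/(6·2)=1048/1629, b=Δ3−h3·(2M3+M4)/6=-800/543
seg 4: a=-4, c=M4/2=5897/3258, d=(M5−M4)/(6·3)=-5897/29322, b=Δ4−h4·(2M4+M5)/6=-3182/1629
t_q=7/2 → seg 1, τ=3/2; S=-1+-4961/3258·τ+398/543·τ²+-1117/29322·τ³=-5107/2896

  seg 0: a=4 b=-9737/3258 c=0 d=199/1629
  seg 1: a=-1 b=-4961/3258 c=398/543 d=-1117/29322
  seg 2: a=0 b=3008/1629 c=1271/3258 d=-1325/3258
  seg 3: a=2 b=-800/543 c=-6679/3258 d=1048/1629
  seg 4: a=-4 b=-3182/1629 c=5897/3258 d=-5897/29322
S(7/2) = -5107/2896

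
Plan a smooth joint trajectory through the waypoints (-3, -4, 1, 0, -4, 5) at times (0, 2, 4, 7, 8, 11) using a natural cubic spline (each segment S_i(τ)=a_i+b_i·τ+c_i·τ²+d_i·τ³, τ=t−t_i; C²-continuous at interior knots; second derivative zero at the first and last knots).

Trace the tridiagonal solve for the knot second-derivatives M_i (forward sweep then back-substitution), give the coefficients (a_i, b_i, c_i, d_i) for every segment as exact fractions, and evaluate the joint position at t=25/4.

Δ: Δ0=-1/2, Δ1=5/2, Δ2=-1/3, Δ3=-4, Δ4=3
row 1: diag=8, rhs=18; c'=1/4, d'=9/4
row 2: denom=10−2·1/4=19/2; d'=(-17−2·9/4)/(19/2)=-43/19
row 3: denom=8−3·6/19=134/19; d'=(-22−3·-43/19)/(134/19)=-289/134
row 4: denom=8−1·19/134=1053/134; d'=(42−1·-289/134)/(1053/134)=5917/1053
back: M4=5917/1053
back: M3=-289/134−19/134·5917/1053=-3110/1053
back: M2=-43/19−6/19·-3110/1053=-467/351
back: M1=9/4−1/4·-467/351=1813/702
M: M0=0, M1=1813/702, M2=-467/351, M3=-3110/1053, M4=5917/1053, M5=0
seg 0: a=-3, c=M0/2=0, d=(M1−M0)/(6·2)=1813/8424, b=Δ0−h0·(2M0+M1)/6=-1433/1053
seg 1: a=-4, c=M1/2=1813/1404, d=(M2−M1)/(6·2)=-2747/8424, b=Δ1−h1·(2M1+M2)/6=2573/2106
seg 2: a=1, c=M2/2=-467/702, d=(M3−M2)/(6·3)=-1709/18954, b=Δ2−h2·(2M2+M3)/6=2605/1053
seg 3: a=0, c=M3/2=-1555/1053, d=(M4−M3)/(6·1)=1003/702, b=Δ3−h3·(2M3+M4)/6=-8323/2106
seg 4: a=-4, c=M4/2=5917/2106, d=(M5−M4)/(6·3)=-5917/18954, b=Δ4−h4·(2M4+M5)/6=-2758/1053
t_q=25/4 → seg 2, τ=9/4; S=1+2605/1053·τ+-467/702·τ²+-1709/18954·τ³=32519/14976

  seg 0: a=-3 b=-1433/1053 c=0 d=1813/8424
  seg 1: a=-4 b=2573/2106 c=1813/1404 d=-2747/8424
  seg 2: a=1 b=2605/1053 c=-467/702 d=-1709/18954
  seg 3: a=0 b=-8323/2106 c=-1555/1053 d=1003/702
  seg 4: a=-4 b=-2758/1053 c=5917/2106 d=-5917/18954
S(25/4) = 32519/14976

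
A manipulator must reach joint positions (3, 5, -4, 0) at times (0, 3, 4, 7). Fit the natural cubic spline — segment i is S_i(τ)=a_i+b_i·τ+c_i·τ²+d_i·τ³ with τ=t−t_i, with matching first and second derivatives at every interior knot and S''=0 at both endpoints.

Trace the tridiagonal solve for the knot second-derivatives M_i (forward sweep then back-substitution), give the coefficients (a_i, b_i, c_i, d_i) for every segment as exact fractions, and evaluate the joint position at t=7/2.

Δ: Δ0=2/3, Δ1=-9, Δ2=4/3
row 1: diag=8, rhs=-58; c'=1/8, d'=-29/4
row 2: denom=8−1·1/8=63/8; d'=(62−1·-29/4)/(63/8)=554/63
back: M2=554/63
back: M1=-29/4−1/8·554/63=-526/63
M: M0=0, M1=-526/63, M2=554/63, M3=0
seg 0: a=3, c=M0/2=0, d=(M1−M0)/(6·3)=-263/567, b=Δ0−h0·(2M0+M1)/6=305/63
seg 1: a=5, c=M1/2=-263/63, d=(M2−M1)/(6·1)=20/7, b=Δ1−h1·(2M1+M2)/6=-484/63
seg 2: a=-4, c=M2/2=277/63, d=(M3−M2)/(6·3)=-277/567, b=Δ2−h2·(2M2+M3)/6=-470/63
t_q=7/2 → seg 1, τ=1/2; S=5+-484/63·τ+-263/63·τ²+20/7·τ³=17/36

  seg 0: a=3 b=305/63 c=0 d=-263/567
  seg 1: a=5 b=-484/63 c=-263/63 d=20/7
  seg 2: a=-4 b=-470/63 c=277/63 d=-277/567
S(7/2) = 17/36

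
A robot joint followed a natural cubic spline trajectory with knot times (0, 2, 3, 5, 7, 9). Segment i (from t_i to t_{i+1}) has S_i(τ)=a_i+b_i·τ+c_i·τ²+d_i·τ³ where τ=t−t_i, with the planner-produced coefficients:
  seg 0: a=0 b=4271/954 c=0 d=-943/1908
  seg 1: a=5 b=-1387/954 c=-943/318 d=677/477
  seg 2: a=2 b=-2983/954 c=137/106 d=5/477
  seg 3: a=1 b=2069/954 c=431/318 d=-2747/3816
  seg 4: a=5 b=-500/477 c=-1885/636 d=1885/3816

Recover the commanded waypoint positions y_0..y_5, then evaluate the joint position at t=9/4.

y_0=0 y_1=5 y_2=2 y_3=1 y_4=5 y_5=-5
S(9/4) = 45521/10176

y_0 = S_0(0) = a_0 = 0
y_1 = S_1(0) = a_1 = 5
y_2 = S_2(0) = a_2 = 2
y_3 = S_3(0) = a_3 = 1
y_4 = S_4(0) = a_4 = 5
y_5 = S_4(2) = -5
t_q=9/4 is in segment 1 (τ=1/4); S_1(τ)=45521/10176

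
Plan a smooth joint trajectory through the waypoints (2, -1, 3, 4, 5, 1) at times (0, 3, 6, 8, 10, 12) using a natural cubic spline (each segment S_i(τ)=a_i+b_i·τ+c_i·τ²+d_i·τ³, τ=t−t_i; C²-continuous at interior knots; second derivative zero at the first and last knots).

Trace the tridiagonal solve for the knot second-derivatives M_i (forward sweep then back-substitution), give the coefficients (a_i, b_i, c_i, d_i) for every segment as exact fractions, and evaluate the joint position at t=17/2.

  seg 0: a=2 b=-2698/1569 c=0 d=1129/14121
  seg 1: a=-1 b=689/1569 c=1129/1569 d=-1984/14121
  seg 2: a=3 b=1511/1569 c=-285/523 d=1967/12552
  seg 3: a=4 b=2083/3138 c=827/2092 d=-2995/12552
  seg 4: a=5 b=-970/1569 c=-542/523 d=271/1569
S(17/2) = 147307/33472

Δ: Δ0=-1, Δ1=4/3, Δ2=1/2, Δ3=1/2, Δ4=-2
row 1: diag=12, rhs=14; c'=1/4, d'=7/6
row 2: denom=10−3·1/4=37/4; d'=(-5−3·7/6)/(37/4)=-34/37
row 3: denom=8−2·8/37=280/37; d'=(0−2·-34/37)/(280/37)=17/70
row 4: denom=8−2·37/140=523/70; d'=(-15−2·17/70)/(523/70)=-1084/523
back: M4=-1084/523
back: M3=17/70−37/140·-1084/523=827/1046
back: M2=-34/37−8/37·827/1046=-570/523
back: M1=7/6−1/4·-570/523=2258/1569
M: M0=0, M1=2258/1569, M2=-570/523, M3=827/1046, M4=-1084/523, M5=0
seg 0: a=2, c=M0/2=0, d=(M1−M0)/(6·3)=1129/14121, b=Δ0−h0·(2M0+M1)/6=-2698/1569
seg 1: a=-1, c=M1/2=1129/1569, d=(M2−M1)/(6·3)=-1984/14121, b=Δ1−h1·(2M1+M2)/6=689/1569
seg 2: a=3, c=M2/2=-285/523, d=(M3−M2)/(6·2)=1967/12552, b=Δ2−h2·(2M2+M3)/6=1511/1569
seg 3: a=4, c=M3/2=827/2092, d=(M4−M3)/(6·2)=-2995/12552, b=Δ3−h3·(2M3+M4)/6=2083/3138
seg 4: a=5, c=M4/2=-542/523, d=(M5−M4)/(6·2)=271/1569, b=Δ4−h4·(2M4+M5)/6=-970/1569
t_q=17/2 → seg 3, τ=1/2; S=4+2083/3138·τ+827/2092·τ²+-2995/12552·τ³=147307/33472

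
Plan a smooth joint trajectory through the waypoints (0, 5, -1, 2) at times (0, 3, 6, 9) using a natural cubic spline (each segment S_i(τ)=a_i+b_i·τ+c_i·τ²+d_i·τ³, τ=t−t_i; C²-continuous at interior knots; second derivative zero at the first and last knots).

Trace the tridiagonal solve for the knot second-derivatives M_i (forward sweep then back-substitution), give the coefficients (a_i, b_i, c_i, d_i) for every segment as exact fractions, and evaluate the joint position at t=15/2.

Δ: Δ0=5/3, Δ1=-2, Δ2=1
row 1: diag=12, rhs=-22; c'=1/4, d'=-11/6
row 2: denom=12−3·1/4=45/4; d'=(18−3·-11/6)/(45/4)=94/45
back: M2=94/45
back: M1=-11/6−1/4·94/45=-106/45
M: M0=0, M1=-106/45, M2=94/45, M3=0
seg 0: a=0, c=M0/2=0, d=(M1−M0)/(6·3)=-53/405, b=Δ0−h0·(2M0+M1)/6=128/45
seg 1: a=5, c=M1/2=-53/45, d=(M2−M1)/(6·3)=20/81, b=Δ1−h1·(2M1+M2)/6=-31/45
seg 2: a=-1, c=M2/2=47/45, d=(M3−M2)/(6·3)=-47/405, b=Δ2−h2·(2M2+M3)/6=-49/45
t_q=15/2 → seg 2, τ=3/2; S=-1+-49/45·τ+47/45·τ²+-47/405·τ³=-27/40

  seg 0: a=0 b=128/45 c=0 d=-53/405
  seg 1: a=5 b=-31/45 c=-53/45 d=20/81
  seg 2: a=-1 b=-49/45 c=47/45 d=-47/405
S(15/2) = -27/40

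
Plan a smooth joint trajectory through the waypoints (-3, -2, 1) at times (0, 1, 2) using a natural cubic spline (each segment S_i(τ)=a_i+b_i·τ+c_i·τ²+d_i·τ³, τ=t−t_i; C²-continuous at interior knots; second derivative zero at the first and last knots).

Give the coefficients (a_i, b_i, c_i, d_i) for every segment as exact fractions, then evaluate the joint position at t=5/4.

Δ: Δ0=1, Δ1=3
row 1: diag=4, rhs=12; c'=1/4, d'=3
back: M1=3
M: M0=0, M1=3, M2=0
seg 0: a=-3, c=M0/2=0, d=(M1−M0)/(6·1)=1/2, b=Δ0−h0·(2M0+M1)/6=1/2
seg 1: a=-2, c=M1/2=3/2, d=(M2−M1)/(6·1)=-1/2, b=Δ1−h1·(2M1+M2)/6=2
t_q=5/4 → seg 1, τ=1/4; S=-2+2·τ+3/2·τ²+-1/2·τ³=-181/128

  seg 0: a=-3 b=1/2 c=0 d=1/2
  seg 1: a=-2 b=2 c=3/2 d=-1/2
S(5/4) = -181/128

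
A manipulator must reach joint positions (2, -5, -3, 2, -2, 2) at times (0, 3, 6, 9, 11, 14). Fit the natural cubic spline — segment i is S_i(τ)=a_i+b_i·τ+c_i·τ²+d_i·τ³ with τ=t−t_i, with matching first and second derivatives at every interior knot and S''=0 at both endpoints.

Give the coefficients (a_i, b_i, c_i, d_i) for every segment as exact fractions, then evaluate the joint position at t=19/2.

  seg 0: a=2 b=-89/30 c=0 d=19/270
  seg 1: a=-5 b=-16/15 c=19/30 d=-1/54
  seg 2: a=-3 b=67/30 c=7/15 d=-59/270
  seg 3: a=2 b=-13/15 c=-3/2 d=7/15
  seg 4: a=-2 b=-19/15 c=13/10 d=-13/90
S(19/2) = 5/4

Δ: Δ0=-7/3, Δ1=2/3, Δ2=5/3, Δ3=-2, Δ4=4/3
row 1: diag=12, rhs=18; c'=1/4, d'=3/2
row 2: denom=12−3·1/4=45/4; d'=(6−3·3/2)/(45/4)=2/15
row 3: denom=10−3·4/15=46/5; d'=(-22−3·2/15)/(46/5)=-56/23
row 4: denom=10−2·5/23=220/23; d'=(20−2·-56/23)/(220/23)=13/5
back: M4=13/5
back: M3=-56/23−5/23·13/5=-3
back: M2=2/15−4/15·-3=14/15
back: M1=3/2−1/4·14/15=19/15
M: M0=0, M1=19/15, M2=14/15, M3=-3, M4=13/5, M5=0
seg 0: a=2, c=M0/2=0, d=(M1−M0)/(6·3)=19/270, b=Δ0−h0·(2M0+M1)/6=-89/30
seg 1: a=-5, c=M1/2=19/30, d=(M2−M1)/(6·3)=-1/54, b=Δ1−h1·(2M1+M2)/6=-16/15
seg 2: a=-3, c=M2/2=7/15, d=(M3−M2)/(6·3)=-59/270, b=Δ2−h2·(2M2+M3)/6=67/30
seg 3: a=2, c=M3/2=-3/2, d=(M4−M3)/(6·2)=7/15, b=Δ3−h3·(2M3+M4)/6=-13/15
seg 4: a=-2, c=M4/2=13/10, d=(M5−M4)/(6·3)=-13/90, b=Δ4−h4·(2M4+M5)/6=-19/15
t_q=19/2 → seg 3, τ=1/2; S=2+-13/15·τ+-3/2·τ²+7/15·τ³=5/4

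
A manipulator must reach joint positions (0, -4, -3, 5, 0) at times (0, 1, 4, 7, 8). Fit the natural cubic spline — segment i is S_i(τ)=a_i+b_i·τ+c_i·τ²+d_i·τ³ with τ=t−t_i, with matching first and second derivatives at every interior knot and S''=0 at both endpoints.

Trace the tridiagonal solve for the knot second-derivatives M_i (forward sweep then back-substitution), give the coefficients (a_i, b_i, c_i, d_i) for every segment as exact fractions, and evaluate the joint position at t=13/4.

  seg 0: a=0 b=-229/52 c=0 d=21/52
  seg 1: a=-4 b=-83/26 c=63/52 d=-17/1404
  seg 2: a=-3 b=15/4 c=43/39 d=-685/1404
  seg 3: a=5 b=-73/26 c=-171/52 d=57/52
S(13/4) = -17263/3328

Δ: Δ0=-4, Δ1=1/3, Δ2=8/3, Δ3=-5
row 1: diag=8, rhs=26; c'=3/8, d'=13/4
row 2: denom=12−3·3/8=87/8; d'=(14−3·13/4)/(87/8)=34/87
row 3: denom=8−3·8/29=208/29; d'=(-46−3·34/87)/(208/29)=-171/26
back: M3=-171/26
back: M2=34/87−8/29·-171/26=86/39
back: M1=13/4−3/8·86/39=63/26
M: M0=0, M1=63/26, M2=86/39, M3=-171/26, M4=0
seg 0: a=0, c=M0/2=0, d=(M1−M0)/(6·1)=21/52, b=Δ0−h0·(2M0+M1)/6=-229/52
seg 1: a=-4, c=M1/2=63/52, d=(M2−M1)/(6·3)=-17/1404, b=Δ1−h1·(2M1+M2)/6=-83/26
seg 2: a=-3, c=M2/2=43/39, d=(M3−M2)/(6·3)=-685/1404, b=Δ2−h2·(2M2+M3)/6=15/4
seg 3: a=5, c=M3/2=-171/52, d=(M4−M3)/(6·1)=57/52, b=Δ3−h3·(2M3+M4)/6=-73/26
t_q=13/4 → seg 1, τ=9/4; S=-4+-83/26·τ+63/52·τ²+-17/1404·τ³=-17263/3328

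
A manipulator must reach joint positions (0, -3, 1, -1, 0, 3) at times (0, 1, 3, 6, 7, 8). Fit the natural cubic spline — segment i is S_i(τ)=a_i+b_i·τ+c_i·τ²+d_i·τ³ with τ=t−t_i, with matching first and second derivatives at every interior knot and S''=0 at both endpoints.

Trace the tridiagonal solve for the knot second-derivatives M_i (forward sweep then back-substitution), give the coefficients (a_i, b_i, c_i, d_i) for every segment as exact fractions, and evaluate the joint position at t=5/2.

  seg 0: a=0 b=-1837/456 c=0 d=469/456
  seg 1: a=-3 b=-215/228 c=469/152 d=-46/57
  seg 2: a=1 b=391/228 c=-267/152 d=439/1368
  seg 3: a=-1 b=-73/456 c=43/38 d=13/456
  seg 4: a=0 b=499/228 c=185/152 d=-185/456
S(5/2) = -119/608

Δ: Δ0=-3, Δ1=2, Δ2=-2/3, Δ3=1, Δ4=3
row 1: diag=6, rhs=30; c'=1/3, d'=5
row 2: denom=10−2·1/3=28/3; d'=(-16−2·5)/(28/3)=-39/14
row 3: denom=8−3·9/28=197/28; d'=(10−3·-39/14)/(197/28)=514/197
row 4: denom=4−1·28/197=760/197; d'=(12−1·514/197)/(760/197)=185/76
back: M4=185/76
back: M3=514/197−28/197·185/76=43/19
back: M2=-39/14−9/28·43/19=-267/76
back: M1=5−1/3·-267/76=469/76
M: M0=0, M1=469/76, M2=-267/76, M3=43/19, M4=185/76, M5=0
seg 0: a=0, c=M0/2=0, d=(M1−M0)/(6·1)=469/456, b=Δ0−h0·(2M0+M1)/6=-1837/456
seg 1: a=-3, c=M1/2=469/152, d=(M2−M1)/(6·2)=-46/57, b=Δ1−h1·(2M1+M2)/6=-215/228
seg 2: a=1, c=M2/2=-267/152, d=(M3−M2)/(6·3)=439/1368, b=Δ2−h2·(2M2+M3)/6=391/228
seg 3: a=-1, c=M3/2=43/38, d=(M4−M3)/(6·1)=13/456, b=Δ3−h3·(2M3+M4)/6=-73/456
seg 4: a=0, c=M4/2=185/152, d=(M5−M4)/(6·1)=-185/456, b=Δ4−h4·(2M4+M5)/6=499/228
t_q=5/2 → seg 1, τ=3/2; S=-3+-215/228·τ+469/152·τ²+-46/57·τ³=-119/608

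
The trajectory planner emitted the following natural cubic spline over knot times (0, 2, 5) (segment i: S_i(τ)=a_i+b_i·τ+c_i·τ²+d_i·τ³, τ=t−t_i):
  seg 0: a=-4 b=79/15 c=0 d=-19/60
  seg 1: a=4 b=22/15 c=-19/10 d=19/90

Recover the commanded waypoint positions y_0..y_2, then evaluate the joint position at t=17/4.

y_0=-4 y_1=4 y_2=-3
S(17/4) = 11/128

y_0 = S_0(0) = a_0 = -4
y_1 = S_1(0) = a_1 = 4
y_2 = S_1(3) = -3
t_q=17/4 is in segment 1 (τ=9/4); S_1(τ)=11/128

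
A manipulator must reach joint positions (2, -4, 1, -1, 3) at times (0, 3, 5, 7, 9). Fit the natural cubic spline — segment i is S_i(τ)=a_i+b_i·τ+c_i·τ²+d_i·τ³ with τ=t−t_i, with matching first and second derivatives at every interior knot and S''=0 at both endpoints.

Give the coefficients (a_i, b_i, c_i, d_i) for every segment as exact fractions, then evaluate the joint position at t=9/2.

Δ: Δ0=-2, Δ1=5/2, Δ2=-1, Δ3=2
row 1: diag=10, rhs=27; c'=1/5, d'=27/10
row 2: denom=8−2·1/5=38/5; d'=(-21−2·27/10)/(38/5)=-66/19
row 3: denom=8−2·5/19=142/19; d'=(18−2·-66/19)/(142/19)=237/71
back: M3=237/71
back: M2=-66/19−5/19·237/71=-309/71
back: M1=27/10−1/5·-309/71=507/142
M: M0=0, M1=507/142, M2=-309/71, M3=237/71, M4=0
seg 0: a=2, c=M0/2=0, d=(M1−M0)/(6·3)=169/852, b=Δ0−h0·(2M0+M1)/6=-1075/284
seg 1: a=-4, c=M1/2=507/284, d=(M2−M1)/(6·2)=-375/568, b=Δ1−h1·(2M1+M2)/6=223/142
seg 2: a=1, c=M2/2=-309/142, d=(M3−M2)/(6·2)=91/142, b=Δ2−h2·(2M2+M3)/6=56/71
seg 3: a=-1, c=M3/2=237/142, d=(M4−M3)/(6·2)=-79/284, b=Δ3−h3·(2M3+M4)/6=-16/71
t_q=9/2 → seg 1, τ=3/2; S=-4+223/142·τ+507/284·τ²+-375/568·τ³=655/4544

  seg 0: a=2 b=-1075/284 c=0 d=169/852
  seg 1: a=-4 b=223/142 c=507/284 d=-375/568
  seg 2: a=1 b=56/71 c=-309/142 d=91/142
  seg 3: a=-1 b=-16/71 c=237/142 d=-79/284
S(9/2) = 655/4544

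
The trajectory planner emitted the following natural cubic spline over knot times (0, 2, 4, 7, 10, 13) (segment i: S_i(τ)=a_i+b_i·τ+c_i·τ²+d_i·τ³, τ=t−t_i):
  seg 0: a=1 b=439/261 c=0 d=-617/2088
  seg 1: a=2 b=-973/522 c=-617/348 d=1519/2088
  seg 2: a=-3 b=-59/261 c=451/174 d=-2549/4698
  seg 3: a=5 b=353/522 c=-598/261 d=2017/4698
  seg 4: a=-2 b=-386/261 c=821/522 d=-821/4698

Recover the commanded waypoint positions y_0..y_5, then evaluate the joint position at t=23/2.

y_0 = S_0(0) = a_0 = 1
y_1 = S_1(0) = a_1 = 2
y_2 = S_2(0) = a_2 = -3
y_3 = S_3(0) = a_3 = 5
y_4 = S_4(0) = a_4 = -2
y_5 = S_4(3) = 3
t_q=23/2 is in segment 4 (τ=3/2); S_4(τ)=-589/464

y_0=1 y_1=2 y_2=-3 y_3=5 y_4=-2 y_5=3
S(23/2) = -589/464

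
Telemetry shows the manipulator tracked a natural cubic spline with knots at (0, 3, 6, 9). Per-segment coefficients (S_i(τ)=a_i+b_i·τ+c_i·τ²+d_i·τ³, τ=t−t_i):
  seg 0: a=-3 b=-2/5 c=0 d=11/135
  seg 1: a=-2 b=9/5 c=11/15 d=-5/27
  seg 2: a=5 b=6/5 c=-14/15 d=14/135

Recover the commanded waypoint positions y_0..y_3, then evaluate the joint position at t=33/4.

y_0 = S_0(0) = a_0 = -3
y_1 = S_1(0) = a_1 = -2
y_2 = S_2(0) = a_2 = 5
y_3 = S_2(3) = 3
t_q=33/4 is in segment 2 (τ=9/4); S_2(τ)=133/32

y_0=-3 y_1=-2 y_2=5 y_3=3
S(33/4) = 133/32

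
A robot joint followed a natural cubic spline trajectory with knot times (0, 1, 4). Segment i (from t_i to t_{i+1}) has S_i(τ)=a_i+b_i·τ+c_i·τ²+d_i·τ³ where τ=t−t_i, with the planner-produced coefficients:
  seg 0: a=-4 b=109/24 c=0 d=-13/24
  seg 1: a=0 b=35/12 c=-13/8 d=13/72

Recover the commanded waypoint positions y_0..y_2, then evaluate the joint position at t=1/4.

y_0 = S_0(0) = a_0 = -4
y_1 = S_1(0) = a_1 = 0
y_2 = S_1(3) = -1
t_q=1/4 is in segment 0 (τ=1/4); S_0(τ)=-1471/512

y_0=-4 y_1=0 y_2=-1
S(1/4) = -1471/512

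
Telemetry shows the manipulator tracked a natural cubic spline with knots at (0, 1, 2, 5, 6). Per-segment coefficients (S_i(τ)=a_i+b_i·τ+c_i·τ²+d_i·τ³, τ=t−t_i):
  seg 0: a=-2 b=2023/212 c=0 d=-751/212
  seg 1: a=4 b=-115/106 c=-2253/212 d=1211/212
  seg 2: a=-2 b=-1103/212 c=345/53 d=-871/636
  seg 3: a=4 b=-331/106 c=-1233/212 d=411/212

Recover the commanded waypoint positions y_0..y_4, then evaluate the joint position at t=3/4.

y_0 = S_0(0) = a_0 = -2
y_1 = S_1(0) = a_1 = 4
y_2 = S_2(0) = a_2 = -2
y_3 = S_3(0) = a_3 = 4
y_4 = S_3(1) = -3
t_q=3/4 is in segment 0 (τ=3/4); S_0(τ)=49691/13568

y_0=-2 y_1=4 y_2=-2 y_3=4 y_4=-3
S(3/4) = 49691/13568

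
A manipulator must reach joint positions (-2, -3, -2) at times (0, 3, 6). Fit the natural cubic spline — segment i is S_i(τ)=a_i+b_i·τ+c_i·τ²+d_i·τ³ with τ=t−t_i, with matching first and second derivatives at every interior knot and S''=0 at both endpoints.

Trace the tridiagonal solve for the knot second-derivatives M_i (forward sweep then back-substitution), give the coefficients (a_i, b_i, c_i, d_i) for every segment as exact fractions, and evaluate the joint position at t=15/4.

  seg 0: a=-2 b=-1/2 c=0 d=1/54
  seg 1: a=-3 b=0 c=1/6 d=-1/54
S(15/4) = -373/128

Δ: Δ0=-1/3, Δ1=1/3
row 1: diag=12, rhs=4; c'=1/4, d'=1/3
back: M1=1/3
M: M0=0, M1=1/3, M2=0
seg 0: a=-2, c=M0/2=0, d=(M1−M0)/(6·3)=1/54, b=Δ0−h0·(2M0+M1)/6=-1/2
seg 1: a=-3, c=M1/2=1/6, d=(M2−M1)/(6·3)=-1/54, b=Δ1−h1·(2M1+M2)/6=0
t_q=15/4 → seg 1, τ=3/4; S=-3+0·τ+1/6·τ²+-1/54·τ³=-373/128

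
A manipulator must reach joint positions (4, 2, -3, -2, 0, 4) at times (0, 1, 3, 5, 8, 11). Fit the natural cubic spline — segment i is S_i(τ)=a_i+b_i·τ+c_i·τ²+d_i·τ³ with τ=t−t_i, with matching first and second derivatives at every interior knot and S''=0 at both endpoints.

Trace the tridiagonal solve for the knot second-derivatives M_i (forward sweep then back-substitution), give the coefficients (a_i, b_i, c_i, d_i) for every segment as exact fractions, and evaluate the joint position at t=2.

Δ: Δ0=-2, Δ1=-5/2, Δ2=1/2, Δ3=2/3, Δ4=4/3
row 1: diag=6, rhs=-3; c'=1/3, d'=-1/2
row 2: denom=8−2·1/3=22/3; d'=(18−2·-1/2)/(22/3)=57/22
row 3: denom=10−2·3/11=104/11; d'=(1−2·57/22)/(104/11)=-23/52
row 4: denom=12−3·33/104=1149/104; d'=(4−3·-23/52)/(1149/104)=554/1149
back: M4=554/1149
back: M3=-23/52−33/104·554/1149=-228/383
back: M2=57/22−3/11·-228/383=2109/766
back: M1=-1/2−1/3·2109/766=-543/383
M: M0=0, M1=-543/383, M2=2109/766, M3=-228/383, M4=554/1149, M5=0
seg 0: a=4, c=M0/2=0, d=(M1−M0)/(6·1)=-181/766, b=Δ0−h0·(2M0+M1)/6=-1351/766
seg 1: a=2, c=M1/2=-543/766, d=(M2−M1)/(6·2)=1065/3064, b=Δ1−h1·(2M1+M2)/6=-947/383
seg 2: a=-3, c=M2/2=2109/1532, d=(M3−M2)/(6·2)=-855/3064, b=Δ2−h2·(2M2+M3)/6=-871/766
seg 3: a=-2, c=M3/2=-114/383, d=(M4−M3)/(6·3)=619/10341, b=Δ3−h3·(2M3+M4)/6=391/383
seg 4: a=0, c=M4/2=277/1149, d=(M5−M4)/(6·3)=-277/10341, b=Δ4−h4·(2M4+M5)/6=326/383
t_q=2 → seg 1, τ=1; S=2+-947/383·τ+-543/766·τ²+1065/3064·τ³=-2555/3064

  seg 0: a=4 b=-1351/766 c=0 d=-181/766
  seg 1: a=2 b=-947/383 c=-543/766 d=1065/3064
  seg 2: a=-3 b=-871/766 c=2109/1532 d=-855/3064
  seg 3: a=-2 b=391/383 c=-114/383 d=619/10341
  seg 4: a=0 b=326/383 c=277/1149 d=-277/10341
S(2) = -2555/3064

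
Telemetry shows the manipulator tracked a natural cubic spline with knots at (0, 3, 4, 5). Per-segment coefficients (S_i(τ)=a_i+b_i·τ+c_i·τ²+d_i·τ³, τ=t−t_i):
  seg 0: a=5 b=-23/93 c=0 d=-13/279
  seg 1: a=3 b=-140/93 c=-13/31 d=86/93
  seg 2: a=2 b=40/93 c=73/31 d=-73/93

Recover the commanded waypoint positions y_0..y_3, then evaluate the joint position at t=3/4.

y_0 = S_0(0) = a_0 = 5
y_1 = S_1(0) = a_1 = 3
y_2 = S_2(0) = a_2 = 2
y_3 = S_2(1) = 4
t_q=3/4 is in segment 0 (τ=3/4); S_0(τ)=9513/1984

y_0=5 y_1=3 y_2=2 y_3=4
S(3/4) = 9513/1984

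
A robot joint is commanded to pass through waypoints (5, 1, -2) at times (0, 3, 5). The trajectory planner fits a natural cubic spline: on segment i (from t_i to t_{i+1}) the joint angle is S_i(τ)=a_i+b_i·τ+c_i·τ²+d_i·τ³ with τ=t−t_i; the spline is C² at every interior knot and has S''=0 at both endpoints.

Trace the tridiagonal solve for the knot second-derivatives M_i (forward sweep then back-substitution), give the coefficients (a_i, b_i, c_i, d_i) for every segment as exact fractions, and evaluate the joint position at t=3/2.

Δ: Δ0=-4/3, Δ1=-3/2
row 1: diag=10, rhs=-1; c'=1/5, d'=-1/10
back: M1=-1/10
M: M0=0, M1=-1/10, M2=0
seg 0: a=5, c=M0/2=0, d=(M1−M0)/(6·3)=-1/180, b=Δ0−h0·(2M0+M1)/6=-77/60
seg 1: a=1, c=M1/2=-1/20, d=(M2−M1)/(6·2)=1/120, b=Δ1−h1·(2M1+M2)/6=-43/30
t_q=3/2 → seg 0, τ=3/2; S=5+-77/60·τ+0·τ²+-1/180·τ³=489/160

  seg 0: a=5 b=-77/60 c=0 d=-1/180
  seg 1: a=1 b=-43/30 c=-1/20 d=1/120
S(3/2) = 489/160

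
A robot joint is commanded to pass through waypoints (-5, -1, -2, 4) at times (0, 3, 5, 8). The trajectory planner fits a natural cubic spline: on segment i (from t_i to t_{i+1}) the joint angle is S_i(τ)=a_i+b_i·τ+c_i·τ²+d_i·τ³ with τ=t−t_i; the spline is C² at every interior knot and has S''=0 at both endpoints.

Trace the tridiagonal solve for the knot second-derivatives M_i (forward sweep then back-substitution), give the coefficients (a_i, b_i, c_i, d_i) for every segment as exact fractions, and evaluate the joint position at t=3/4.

  seg 0: a=-5 b=33/16 c=0 d=-35/432
  seg 1: a=-1 b=-1/8 c=-35/48 d=13/48
  seg 2: a=-2 b=5/24 c=43/48 d=-43/432
S(3/4) = -3571/1024

Δ: Δ0=4/3, Δ1=-1/2, Δ2=2
row 1: diag=10, rhs=-11; c'=1/5, d'=-11/10
row 2: denom=10−2·1/5=48/5; d'=(15−2·-11/10)/(48/5)=43/24
back: M2=43/24
back: M1=-11/10−1/5·43/24=-35/24
M: M0=0, M1=-35/24, M2=43/24, M3=0
seg 0: a=-5, c=M0/2=0, d=(M1−M0)/(6·3)=-35/432, b=Δ0−h0·(2M0+M1)/6=33/16
seg 1: a=-1, c=M1/2=-35/48, d=(M2−M1)/(6·2)=13/48, b=Δ1−h1·(2M1+M2)/6=-1/8
seg 2: a=-2, c=M2/2=43/48, d=(M3−M2)/(6·3)=-43/432, b=Δ2−h2·(2M2+M3)/6=5/24
t_q=3/4 → seg 0, τ=3/4; S=-5+33/16·τ+0·τ²+-35/432·τ³=-3571/1024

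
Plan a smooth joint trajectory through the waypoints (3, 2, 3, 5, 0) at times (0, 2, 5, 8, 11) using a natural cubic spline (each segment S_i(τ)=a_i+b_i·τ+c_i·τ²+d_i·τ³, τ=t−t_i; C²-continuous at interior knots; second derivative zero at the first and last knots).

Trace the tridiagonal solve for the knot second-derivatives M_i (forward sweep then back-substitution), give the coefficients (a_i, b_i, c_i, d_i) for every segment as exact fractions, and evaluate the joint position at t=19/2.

Δ: Δ0=-1/2, Δ1=1/3, Δ2=2/3, Δ3=-5/3
row 1: diag=10, rhs=5; c'=3/10, d'=1/2
row 2: denom=12−3·3/10=111/10; d'=(2−3·1/2)/(111/10)=5/111
row 3: denom=12−3·10/37=414/37; d'=(-14−3·5/111)/(414/37)=-523/414
back: M3=-523/414
back: M2=5/111−10/37·-523/414=80/207
back: M1=1/2−3/10·80/207=53/138
M: M0=0, M1=53/138, M2=80/207, M3=-523/414, M4=0
seg 0: a=3, c=M0/2=0, d=(M1−M0)/(6·2)=53/1656, b=Δ0−h0·(2M0+M1)/6=-130/207
seg 1: a=2, c=M1/2=53/276, d=(M2−M1)/(6·3)=1/7452, b=Δ1−h1·(2M1+M2)/6=-101/414
seg 2: a=3, c=M2/2=40/207, d=(M3−M2)/(6·3)=-683/7452, b=Δ2−h2·(2M2+M3)/6=755/828
seg 3: a=5, c=M3/2=-523/828, d=(M4−M3)/(6·3)=523/7452, b=Δ3−h3·(2M3+M4)/6=-167/414
t_q=19/2 → seg 3, τ=3/2; S=5+-167/414·τ+-523/828·τ²+523/7452·τ³=2363/736

  seg 0: a=3 b=-130/207 c=0 d=53/1656
  seg 1: a=2 b=-101/414 c=53/276 d=1/7452
  seg 2: a=3 b=755/828 c=40/207 d=-683/7452
  seg 3: a=5 b=-167/414 c=-523/828 d=523/7452
S(19/2) = 2363/736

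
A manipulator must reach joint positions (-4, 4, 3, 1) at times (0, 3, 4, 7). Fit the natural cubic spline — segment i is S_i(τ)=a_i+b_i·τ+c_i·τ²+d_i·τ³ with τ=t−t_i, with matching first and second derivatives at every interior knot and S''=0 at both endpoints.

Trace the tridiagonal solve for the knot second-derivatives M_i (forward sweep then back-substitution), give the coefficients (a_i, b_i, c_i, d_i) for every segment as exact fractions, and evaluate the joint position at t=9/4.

Δ: Δ0=8/3, Δ1=-1, Δ2=-2/3
row 1: diag=8, rhs=-22; c'=1/8, d'=-11/4
row 2: denom=8−1·1/8=63/8; d'=(2−1·-11/4)/(63/8)=38/63
back: M2=38/63
back: M1=-11/4−1/8·38/63=-178/63
M: M0=0, M1=-178/63, M2=38/63, M3=0
seg 0: a=-4, c=M0/2=0, d=(M1−M0)/(6·3)=-89/567, b=Δ0−h0·(2M0+M1)/6=257/63
seg 1: a=4, c=M1/2=-89/63, d=(M2−M1)/(6·1)=4/7, b=Δ1−h1·(2M1+M2)/6=-10/63
seg 2: a=3, c=M2/2=19/63, d=(M3−M2)/(6·3)=-19/567, b=Δ2−h2·(2M2+M3)/6=-80/63
t_q=9/4 → seg 0, τ=9/4; S=-4+257/63·τ+0·τ²+-89/567·τ³=217/64

  seg 0: a=-4 b=257/63 c=0 d=-89/567
  seg 1: a=4 b=-10/63 c=-89/63 d=4/7
  seg 2: a=3 b=-80/63 c=19/63 d=-19/567
S(9/4) = 217/64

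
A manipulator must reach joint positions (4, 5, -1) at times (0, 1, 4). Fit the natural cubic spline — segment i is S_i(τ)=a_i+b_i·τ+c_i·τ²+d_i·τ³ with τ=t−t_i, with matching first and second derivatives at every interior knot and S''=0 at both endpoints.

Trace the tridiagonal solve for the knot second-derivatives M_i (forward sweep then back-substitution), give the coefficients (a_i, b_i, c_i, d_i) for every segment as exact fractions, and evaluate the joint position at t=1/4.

  seg 0: a=4 b=11/8 c=0 d=-3/8
  seg 1: a=5 b=1/4 c=-9/8 d=1/8
S(1/4) = 2221/512

Δ: Δ0=1, Δ1=-2
row 1: diag=8, rhs=-18; c'=3/8, d'=-9/4
back: M1=-9/4
M: M0=0, M1=-9/4, M2=0
seg 0: a=4, c=M0/2=0, d=(M1−M0)/(6·1)=-3/8, b=Δ0−h0·(2M0+M1)/6=11/8
seg 1: a=5, c=M1/2=-9/8, d=(M2−M1)/(6·3)=1/8, b=Δ1−h1·(2M1+M2)/6=1/4
t_q=1/4 → seg 0, τ=1/4; S=4+11/8·τ+0·τ²+-3/8·τ³=2221/512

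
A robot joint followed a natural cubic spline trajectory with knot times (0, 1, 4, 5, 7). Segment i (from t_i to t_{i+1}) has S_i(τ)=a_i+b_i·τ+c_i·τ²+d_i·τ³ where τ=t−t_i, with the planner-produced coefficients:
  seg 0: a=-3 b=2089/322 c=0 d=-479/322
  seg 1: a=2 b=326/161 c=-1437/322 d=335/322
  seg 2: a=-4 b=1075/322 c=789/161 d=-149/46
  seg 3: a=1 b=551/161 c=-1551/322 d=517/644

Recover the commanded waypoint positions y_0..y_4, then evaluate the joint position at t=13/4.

y_0 = S_0(0) = a_0 = -3
y_1 = S_1(0) = a_1 = 2
y_2 = S_2(0) = a_2 = -4
y_3 = S_3(0) = a_3 = 1
y_4 = S_3(2) = -5
t_q=13/4 is in segment 1 (τ=9/4); S_1(τ)=-86269/20608

y_0=-3 y_1=2 y_2=-4 y_3=1 y_4=-5
S(13/4) = -86269/20608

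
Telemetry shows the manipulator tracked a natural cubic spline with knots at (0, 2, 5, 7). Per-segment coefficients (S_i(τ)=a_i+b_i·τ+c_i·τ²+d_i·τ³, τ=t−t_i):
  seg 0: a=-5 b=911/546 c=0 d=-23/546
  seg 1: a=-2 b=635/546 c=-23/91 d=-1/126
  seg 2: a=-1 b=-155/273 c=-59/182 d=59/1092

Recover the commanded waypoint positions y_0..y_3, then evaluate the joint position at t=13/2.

y_0=-5 y_1=-2 y_2=-1 y_3=-3
S(13/2) = -6985/2912

y_0 = S_0(0) = a_0 = -5
y_1 = S_1(0) = a_1 = -2
y_2 = S_2(0) = a_2 = -1
y_3 = S_2(2) = -3
t_q=13/2 is in segment 2 (τ=3/2); S_2(τ)=-6985/2912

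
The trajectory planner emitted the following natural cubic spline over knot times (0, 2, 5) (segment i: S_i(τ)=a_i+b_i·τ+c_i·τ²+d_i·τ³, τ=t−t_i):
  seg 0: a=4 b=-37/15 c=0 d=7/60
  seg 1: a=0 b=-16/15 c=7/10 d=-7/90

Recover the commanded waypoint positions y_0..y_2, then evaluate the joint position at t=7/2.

y_0 = S_0(0) = a_0 = 4
y_1 = S_1(0) = a_1 = 0
y_2 = S_1(3) = 1
t_q=7/2 is in segment 1 (τ=3/2); S_1(τ)=-23/80

y_0=4 y_1=0 y_2=1
S(7/2) = -23/80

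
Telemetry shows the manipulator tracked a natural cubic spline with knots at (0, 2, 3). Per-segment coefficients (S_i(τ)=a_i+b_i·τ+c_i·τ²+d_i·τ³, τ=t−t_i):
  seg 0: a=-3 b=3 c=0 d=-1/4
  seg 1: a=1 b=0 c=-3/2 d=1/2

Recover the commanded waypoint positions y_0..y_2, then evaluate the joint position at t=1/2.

y_0 = S_0(0) = a_0 = -3
y_1 = S_1(0) = a_1 = 1
y_2 = S_1(1) = 0
t_q=1/2 is in segment 0 (τ=1/2); S_0(τ)=-49/32

y_0=-3 y_1=1 y_2=0
S(1/2) = -49/32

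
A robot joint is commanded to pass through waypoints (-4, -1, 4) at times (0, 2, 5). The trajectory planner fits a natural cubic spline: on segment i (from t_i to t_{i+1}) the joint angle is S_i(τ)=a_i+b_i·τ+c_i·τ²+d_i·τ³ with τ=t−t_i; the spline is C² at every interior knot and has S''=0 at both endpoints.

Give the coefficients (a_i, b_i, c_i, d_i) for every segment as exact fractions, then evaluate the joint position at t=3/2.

Δ: Δ0=3/2, Δ1=5/3
row 1: diag=10, rhs=1; c'=3/10, d'=1/10
back: M1=1/10
M: M0=0, M1=1/10, M2=0
seg 0: a=-4, c=M0/2=0, d=(M1−M0)/(6·2)=1/120, b=Δ0−h0·(2M0+M1)/6=22/15
seg 1: a=-1, c=M1/2=1/20, d=(M2−M1)/(6·3)=-1/180, b=Δ1−h1·(2M1+M2)/6=47/30
t_q=3/2 → seg 0, τ=3/2; S=-4+22/15·τ+0·τ²+1/120·τ³=-567/320

  seg 0: a=-4 b=22/15 c=0 d=1/120
  seg 1: a=-1 b=47/30 c=1/20 d=-1/180
S(3/2) = -567/320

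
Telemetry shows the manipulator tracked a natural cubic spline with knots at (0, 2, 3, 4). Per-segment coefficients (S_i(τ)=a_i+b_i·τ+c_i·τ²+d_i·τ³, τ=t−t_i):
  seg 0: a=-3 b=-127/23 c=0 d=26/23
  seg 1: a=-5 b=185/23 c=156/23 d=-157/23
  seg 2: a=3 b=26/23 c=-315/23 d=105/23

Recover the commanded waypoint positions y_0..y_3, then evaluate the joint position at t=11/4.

y_0 = S_0(0) = a_0 = -3
y_1 = S_1(0) = a_1 = -5
y_2 = S_2(0) = a_2 = 3
y_3 = S_2(1) = -5
t_q=11/4 is in segment 1 (τ=3/4); S_1(τ)=2897/1472

y_0=-3 y_1=-5 y_2=3 y_3=-5
S(11/4) = 2897/1472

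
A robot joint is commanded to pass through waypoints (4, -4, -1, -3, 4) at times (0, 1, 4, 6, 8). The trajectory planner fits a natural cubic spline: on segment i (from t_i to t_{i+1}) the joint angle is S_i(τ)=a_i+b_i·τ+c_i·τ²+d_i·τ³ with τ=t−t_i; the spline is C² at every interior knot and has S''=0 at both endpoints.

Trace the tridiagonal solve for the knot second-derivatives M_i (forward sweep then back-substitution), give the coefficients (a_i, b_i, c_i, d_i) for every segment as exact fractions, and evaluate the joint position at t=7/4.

Δ: Δ0=-8, Δ1=1, Δ2=-1, Δ3=7/2
row 1: diag=8, rhs=54; c'=3/8, d'=27/4
row 2: denom=10−3·3/8=71/8; d'=(-12−3·27/4)/(71/8)=-258/71
row 3: denom=8−2·16/71=536/71; d'=(27−2·-258/71)/(536/71)=2433/536
back: M3=2433/536
back: M2=-258/71−16/71·2433/536=-312/67
back: M1=27/4−3/8·-312/67=2277/268
M: M0=0, M1=2277/268, M2=-312/67, M3=2433/536, M4=0
seg 0: a=4, c=M0/2=0, d=(M1−M0)/(6·1)=759/536, b=Δ0−h0·(2M0+M1)/6=-5047/536
seg 1: a=-4, c=M1/2=2277/536, d=(M2−M1)/(6·3)=-1175/1608, b=Δ1−h1·(2M1+M2)/6=-1385/268
seg 2: a=-1, c=M2/2=-156/67, d=(M3−M2)/(6·2)=1643/2144, b=Δ2−h2·(2M2+M3)/6=317/536
seg 3: a=-3, c=M3/2=2433/1072, d=(M4−M3)/(6·2)=-811/2144, b=Δ3−h3·(2M3+M4)/6=127/268
t_q=7/4 → seg 1, τ=3/4; S=-4+-1385/268·τ+2277/536·τ²+-1175/1608·τ³=-198779/34304

  seg 0: a=4 b=-5047/536 c=0 d=759/536
  seg 1: a=-4 b=-1385/268 c=2277/536 d=-1175/1608
  seg 2: a=-1 b=317/536 c=-156/67 d=1643/2144
  seg 3: a=-3 b=127/268 c=2433/1072 d=-811/2144
S(7/4) = -198779/34304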